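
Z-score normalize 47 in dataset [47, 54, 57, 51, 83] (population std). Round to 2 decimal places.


Mean = (47 + 54 + 57 + 51 + 83) / 5 = 58.4
Variance = sum((x_i - mean)^2) / n = 162.24
Std = sqrt(162.24) = 12.7373
Z = (x - mean) / std
= (47 - 58.4) / 12.7373
= -11.4 / 12.7373
= -0.90

-0.90


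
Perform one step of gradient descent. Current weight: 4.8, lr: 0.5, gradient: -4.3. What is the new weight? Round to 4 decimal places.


w_new = w_old - lr * gradient
= 4.8 - 0.5 * -4.3
= 4.8 - (-2.15)
= 6.9500

6.9500


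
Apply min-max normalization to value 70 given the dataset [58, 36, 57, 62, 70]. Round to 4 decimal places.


Min = 36, Max = 70
Range = 70 - 36 = 34
Scaled = (x - min) / (max - min)
= (70 - 36) / 34
= 34 / 34
= 1.0000

1.0000


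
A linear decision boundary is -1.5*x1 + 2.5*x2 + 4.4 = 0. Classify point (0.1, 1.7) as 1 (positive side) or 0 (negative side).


Compute -1.5 * 0.1 + 2.5 * 1.7 + 4.4
= -0.15 + 4.25 + 4.4
= 8.5
Since 8.5 >= 0, the point is on the positive side.

1


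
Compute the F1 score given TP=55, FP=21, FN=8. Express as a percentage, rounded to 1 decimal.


Precision = TP / (TP + FP) = 55 / 76 = 0.7237
Recall = TP / (TP + FN) = 55 / 63 = 0.873
F1 = 2 * P * R / (P + R)
= 2 * 0.7237 * 0.873 / (0.7237 + 0.873)
= 1.2636 / 1.5967
= 0.7914
As percentage: 79.1%

79.1


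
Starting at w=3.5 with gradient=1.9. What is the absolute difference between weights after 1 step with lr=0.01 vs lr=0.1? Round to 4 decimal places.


With lr=0.01: w_new = 3.5 - 0.01 * 1.9 = 3.481
With lr=0.1: w_new = 3.5 - 0.1 * 1.9 = 3.31
Absolute difference = |3.481 - 3.31|
= 0.1710

0.1710


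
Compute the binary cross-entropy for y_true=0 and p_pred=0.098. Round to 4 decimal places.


For y=0: Loss = -log(1-p)
= -log(1 - 0.098)
= -log(0.902)
= -(-0.1031)
= 0.1031

0.1031


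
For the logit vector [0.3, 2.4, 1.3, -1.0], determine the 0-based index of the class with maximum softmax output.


Softmax is a monotonic transformation, so it preserves the argmax.
We need to find the index of the maximum logit.
Index 0: 0.3
Index 1: 2.4
Index 2: 1.3
Index 3: -1.0
Maximum logit = 2.4 at index 1

1


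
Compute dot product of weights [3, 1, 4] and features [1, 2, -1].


Element-wise products:
3 * 1 = 3
1 * 2 = 2
4 * -1 = -4
Sum = 3 + 2 + -4
= 1

1


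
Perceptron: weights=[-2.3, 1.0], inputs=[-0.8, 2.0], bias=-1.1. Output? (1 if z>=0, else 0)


z = w . x + b
= -2.3*-0.8 + 1.0*2.0 + -1.1
= 1.84 + 2.0 + -1.1
= 3.84 + -1.1
= 2.74
Since z = 2.74 >= 0, output = 1

1


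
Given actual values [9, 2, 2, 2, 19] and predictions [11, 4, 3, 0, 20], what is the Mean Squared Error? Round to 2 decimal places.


Differences: [-2, -2, -1, 2, -1]
Squared errors: [4, 4, 1, 4, 1]
Sum of squared errors = 14
MSE = 14 / 5 = 2.80

2.80


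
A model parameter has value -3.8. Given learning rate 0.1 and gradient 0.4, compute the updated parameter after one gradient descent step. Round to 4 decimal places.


w_new = w_old - lr * gradient
= -3.8 - 0.1 * 0.4
= -3.8 - (0.04)
= -3.8400

-3.8400


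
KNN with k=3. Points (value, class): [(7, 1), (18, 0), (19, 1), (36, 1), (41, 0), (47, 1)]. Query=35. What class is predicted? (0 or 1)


Distances from query 35:
Point 36 (class 1): distance = 1
Point 41 (class 0): distance = 6
Point 47 (class 1): distance = 12
K=3 nearest neighbors: classes = [1, 0, 1]
Votes for class 1: 2 / 3
Majority vote => class 1

1


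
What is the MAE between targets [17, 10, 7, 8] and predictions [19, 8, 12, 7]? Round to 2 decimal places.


Absolute errors: [2, 2, 5, 1]
Sum of absolute errors = 10
MAE = 10 / 4 = 2.50

2.50


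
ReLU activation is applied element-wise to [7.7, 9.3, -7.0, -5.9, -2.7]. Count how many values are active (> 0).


ReLU(x) = max(0, x) for each element:
ReLU(7.7) = 7.7
ReLU(9.3) = 9.3
ReLU(-7.0) = 0
ReLU(-5.9) = 0
ReLU(-2.7) = 0
Active neurons (>0): 2

2


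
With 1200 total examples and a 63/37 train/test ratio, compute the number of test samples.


Train samples = 1200 * 63% = 756
Test samples = 1200 - 756
= 444

444


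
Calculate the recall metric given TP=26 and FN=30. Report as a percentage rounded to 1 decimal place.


Recall = TP / (TP + FN) * 100
= 26 / (26 + 30)
= 26 / 56
= 0.4643
= 46.4%

46.4


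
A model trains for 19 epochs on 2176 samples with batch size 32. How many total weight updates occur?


Iterations per epoch = 2176 / 32 = 68
Total updates = iterations_per_epoch * epochs
= 68 * 19
= 1292

1292


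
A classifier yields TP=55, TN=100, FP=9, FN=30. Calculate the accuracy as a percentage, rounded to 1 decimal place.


Accuracy = (TP + TN) / (TP + TN + FP + FN) * 100
= (55 + 100) / (55 + 100 + 9 + 30)
= 155 / 194
= 0.799
= 79.9%

79.9


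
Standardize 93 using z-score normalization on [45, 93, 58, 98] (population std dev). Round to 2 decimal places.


Mean = (45 + 93 + 58 + 98) / 4 = 73.5
Variance = sum((x_i - mean)^2) / n = 508.25
Std = sqrt(508.25) = 22.5444
Z = (x - mean) / std
= (93 - 73.5) / 22.5444
= 19.5 / 22.5444
= 0.86

0.86


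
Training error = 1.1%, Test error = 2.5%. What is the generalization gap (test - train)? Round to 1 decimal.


Generalization gap = test_error - train_error
= 2.5 - 1.1
= 1.4%
A small gap suggests good generalization.

1.4


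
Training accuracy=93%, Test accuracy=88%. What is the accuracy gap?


Gap = train_accuracy - test_accuracy
= 93 - 88
= 5%
This moderate gap may indicate mild overfitting.

5


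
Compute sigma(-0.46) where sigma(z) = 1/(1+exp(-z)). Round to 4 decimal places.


sigmoid(z) = 1 / (1 + exp(-z))
exp(-(-0.46)) = exp(0.46) = 1.5841
1 + 1.5841 = 2.5841
1 / 2.5841 = 0.3870

0.3870


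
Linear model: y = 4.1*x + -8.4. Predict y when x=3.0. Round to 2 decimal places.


y = 4.1 * 3.0 + (-8.4)
= 12.3 + (-8.4)
= 3.90

3.90


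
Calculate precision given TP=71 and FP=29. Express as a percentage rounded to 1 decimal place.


Precision = TP / (TP + FP) * 100
= 71 / (71 + 29)
= 71 / 100
= 0.71
= 71.0%

71.0


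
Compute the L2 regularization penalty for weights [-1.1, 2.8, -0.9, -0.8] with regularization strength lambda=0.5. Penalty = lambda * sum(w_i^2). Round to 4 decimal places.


Squaring each weight:
(-1.1)^2 = 1.21
2.8^2 = 7.84
(-0.9)^2 = 0.81
(-0.8)^2 = 0.64
Sum of squares = 10.5
Penalty = 0.5 * 10.5 = 5.2500

5.2500


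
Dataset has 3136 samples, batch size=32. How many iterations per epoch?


Iterations per epoch = dataset_size / batch_size
= 3136 / 32
= 98

98


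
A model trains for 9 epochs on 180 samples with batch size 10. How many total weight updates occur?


Iterations per epoch = 180 / 10 = 18
Total updates = iterations_per_epoch * epochs
= 18 * 9
= 162

162


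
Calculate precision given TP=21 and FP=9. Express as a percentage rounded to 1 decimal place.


Precision = TP / (TP + FP) * 100
= 21 / (21 + 9)
= 21 / 30
= 0.7
= 70.0%

70.0


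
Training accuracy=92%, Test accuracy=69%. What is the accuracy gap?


Gap = train_accuracy - test_accuracy
= 92 - 69
= 23%
This large gap strongly indicates overfitting.

23


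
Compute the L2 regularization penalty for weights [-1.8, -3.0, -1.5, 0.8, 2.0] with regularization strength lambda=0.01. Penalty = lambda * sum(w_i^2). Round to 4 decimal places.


Squaring each weight:
(-1.8)^2 = 3.24
(-3.0)^2 = 9.0
(-1.5)^2 = 2.25
0.8^2 = 0.64
2.0^2 = 4.0
Sum of squares = 19.13
Penalty = 0.01 * 19.13 = 0.1913

0.1913


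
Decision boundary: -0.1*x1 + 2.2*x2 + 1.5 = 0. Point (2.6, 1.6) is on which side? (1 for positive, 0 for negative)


Compute -0.1 * 2.6 + 2.2 * 1.6 + 1.5
= -0.26 + 3.52 + 1.5
= 4.76
Since 4.76 >= 0, the point is on the positive side.

1


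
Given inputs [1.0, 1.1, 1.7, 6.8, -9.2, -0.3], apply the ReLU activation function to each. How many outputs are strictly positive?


ReLU(x) = max(0, x) for each element:
ReLU(1.0) = 1.0
ReLU(1.1) = 1.1
ReLU(1.7) = 1.7
ReLU(6.8) = 6.8
ReLU(-9.2) = 0
ReLU(-0.3) = 0
Active neurons (>0): 4

4


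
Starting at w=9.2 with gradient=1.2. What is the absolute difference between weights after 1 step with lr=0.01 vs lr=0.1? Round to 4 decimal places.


With lr=0.01: w_new = 9.2 - 0.01 * 1.2 = 9.188
With lr=0.1: w_new = 9.2 - 0.1 * 1.2 = 9.08
Absolute difference = |9.188 - 9.08|
= 0.1080

0.1080


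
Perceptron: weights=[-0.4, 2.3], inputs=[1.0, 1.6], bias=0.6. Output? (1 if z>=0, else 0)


z = w . x + b
= -0.4*1.0 + 2.3*1.6 + 0.6
= -0.4 + 3.68 + 0.6
= 3.28 + 0.6
= 3.88
Since z = 3.88 >= 0, output = 1

1


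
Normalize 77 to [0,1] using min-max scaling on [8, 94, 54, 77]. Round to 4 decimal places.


Min = 8, Max = 94
Range = 94 - 8 = 86
Scaled = (x - min) / (max - min)
= (77 - 8) / 86
= 69 / 86
= 0.8023

0.8023


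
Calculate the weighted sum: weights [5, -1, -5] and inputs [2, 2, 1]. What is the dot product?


Element-wise products:
5 * 2 = 10
-1 * 2 = -2
-5 * 1 = -5
Sum = 10 + -2 + -5
= 3

3


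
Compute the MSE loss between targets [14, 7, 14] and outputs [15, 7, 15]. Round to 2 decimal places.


Differences: [-1, 0, -1]
Squared errors: [1, 0, 1]
Sum of squared errors = 2
MSE = 2 / 3 = 0.67

0.67


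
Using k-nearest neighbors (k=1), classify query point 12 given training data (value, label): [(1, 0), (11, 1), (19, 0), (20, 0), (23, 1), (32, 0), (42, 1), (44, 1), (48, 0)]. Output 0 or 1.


Distances from query 12:
Point 11 (class 1): distance = 1
K=1 nearest neighbors: classes = [1]
Votes for class 1: 1 / 1
Majority vote => class 1

1


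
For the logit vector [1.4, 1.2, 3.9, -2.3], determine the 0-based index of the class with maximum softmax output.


Softmax is a monotonic transformation, so it preserves the argmax.
We need to find the index of the maximum logit.
Index 0: 1.4
Index 1: 1.2
Index 2: 3.9
Index 3: -2.3
Maximum logit = 3.9 at index 2

2


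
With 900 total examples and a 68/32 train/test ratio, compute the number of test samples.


Train samples = 900 * 68% = 612
Test samples = 900 - 612
= 288

288


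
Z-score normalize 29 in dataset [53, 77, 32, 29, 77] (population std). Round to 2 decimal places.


Mean = (53 + 77 + 32 + 29 + 77) / 5 = 53.6
Variance = sum((x_i - mean)^2) / n = 433.44
Std = sqrt(433.44) = 20.8192
Z = (x - mean) / std
= (29 - 53.6) / 20.8192
= -24.6 / 20.8192
= -1.18

-1.18


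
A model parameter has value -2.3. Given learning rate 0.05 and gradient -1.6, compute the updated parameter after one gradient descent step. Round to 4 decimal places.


w_new = w_old - lr * gradient
= -2.3 - 0.05 * -1.6
= -2.3 - (-0.08)
= -2.2200

-2.2200


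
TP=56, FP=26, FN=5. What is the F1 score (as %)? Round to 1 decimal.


Precision = TP / (TP + FP) = 56 / 82 = 0.6829
Recall = TP / (TP + FN) = 56 / 61 = 0.918
F1 = 2 * P * R / (P + R)
= 2 * 0.6829 * 0.918 / (0.6829 + 0.918)
= 1.2539 / 1.601
= 0.7832
As percentage: 78.3%

78.3


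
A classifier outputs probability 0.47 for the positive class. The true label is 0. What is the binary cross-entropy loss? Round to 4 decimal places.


For y=0: Loss = -log(1-p)
= -log(1 - 0.47)
= -log(0.53)
= -(-0.6349)
= 0.6349

0.6349


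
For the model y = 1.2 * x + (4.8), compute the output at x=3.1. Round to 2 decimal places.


y = 1.2 * 3.1 + (4.8)
= 3.72 + (4.8)
= 8.52

8.52


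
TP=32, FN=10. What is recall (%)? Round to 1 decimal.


Recall = TP / (TP + FN) * 100
= 32 / (32 + 10)
= 32 / 42
= 0.7619
= 76.2%

76.2


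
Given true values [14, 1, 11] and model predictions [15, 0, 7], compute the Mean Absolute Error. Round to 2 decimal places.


Absolute errors: [1, 1, 4]
Sum of absolute errors = 6
MAE = 6 / 3 = 2.00

2.00


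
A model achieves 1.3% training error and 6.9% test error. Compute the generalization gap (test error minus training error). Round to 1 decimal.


Generalization gap = test_error - train_error
= 6.9 - 1.3
= 5.6%
A moderate gap.

5.6


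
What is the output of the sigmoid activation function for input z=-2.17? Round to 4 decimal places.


sigmoid(z) = 1 / (1 + exp(-z))
exp(-(-2.17)) = exp(2.17) = 8.7583
1 + 8.7583 = 9.7583
1 / 9.7583 = 0.1025

0.1025


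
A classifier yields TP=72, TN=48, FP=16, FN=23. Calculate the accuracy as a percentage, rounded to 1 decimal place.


Accuracy = (TP + TN) / (TP + TN + FP + FN) * 100
= (72 + 48) / (72 + 48 + 16 + 23)
= 120 / 159
= 0.7547
= 75.5%

75.5


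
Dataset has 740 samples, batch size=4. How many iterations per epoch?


Iterations per epoch = dataset_size / batch_size
= 740 / 4
= 185

185


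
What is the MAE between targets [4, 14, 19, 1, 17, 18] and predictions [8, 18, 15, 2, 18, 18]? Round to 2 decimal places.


Absolute errors: [4, 4, 4, 1, 1, 0]
Sum of absolute errors = 14
MAE = 14 / 6 = 2.33

2.33


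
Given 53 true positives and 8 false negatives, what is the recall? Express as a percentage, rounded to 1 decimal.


Recall = TP / (TP + FN) * 100
= 53 / (53 + 8)
= 53 / 61
= 0.8689
= 86.9%

86.9


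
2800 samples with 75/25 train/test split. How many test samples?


Train samples = 2800 * 75% = 2100
Test samples = 2800 - 2100
= 700

700


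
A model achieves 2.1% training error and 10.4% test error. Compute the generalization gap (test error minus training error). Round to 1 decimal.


Generalization gap = test_error - train_error
= 10.4 - 2.1
= 8.3%
A moderate gap.

8.3


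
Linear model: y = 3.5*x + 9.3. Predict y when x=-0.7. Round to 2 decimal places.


y = 3.5 * -0.7 + (9.3)
= -2.45 + (9.3)
= 6.85

6.85


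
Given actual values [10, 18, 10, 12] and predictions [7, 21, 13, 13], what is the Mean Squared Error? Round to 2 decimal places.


Differences: [3, -3, -3, -1]
Squared errors: [9, 9, 9, 1]
Sum of squared errors = 28
MSE = 28 / 4 = 7.00

7.00


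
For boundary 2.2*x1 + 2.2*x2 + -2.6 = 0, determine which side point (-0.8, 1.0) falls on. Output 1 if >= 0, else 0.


Compute 2.2 * -0.8 + 2.2 * 1.0 + -2.6
= -1.76 + 2.2 + -2.6
= -2.16
Since -2.16 < 0, the point is on the negative side.

0


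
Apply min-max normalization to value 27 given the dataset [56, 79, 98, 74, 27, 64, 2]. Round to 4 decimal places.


Min = 2, Max = 98
Range = 98 - 2 = 96
Scaled = (x - min) / (max - min)
= (27 - 2) / 96
= 25 / 96
= 0.2604

0.2604


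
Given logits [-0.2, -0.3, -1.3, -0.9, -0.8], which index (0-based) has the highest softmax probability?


Softmax is a monotonic transformation, so it preserves the argmax.
We need to find the index of the maximum logit.
Index 0: -0.2
Index 1: -0.3
Index 2: -1.3
Index 3: -0.9
Index 4: -0.8
Maximum logit = -0.2 at index 0

0


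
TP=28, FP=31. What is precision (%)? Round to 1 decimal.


Precision = TP / (TP + FP) * 100
= 28 / (28 + 31)
= 28 / 59
= 0.4746
= 47.5%

47.5


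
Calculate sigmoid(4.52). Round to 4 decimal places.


sigmoid(z) = 1 / (1 + exp(-z))
exp(-(4.52)) = exp(-4.52) = 0.0109
1 + 0.0109 = 1.0109
1 / 1.0109 = 0.9892

0.9892


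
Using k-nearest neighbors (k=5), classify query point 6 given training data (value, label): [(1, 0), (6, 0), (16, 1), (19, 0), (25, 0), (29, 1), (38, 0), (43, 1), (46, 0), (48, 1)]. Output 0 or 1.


Distances from query 6:
Point 6 (class 0): distance = 0
Point 1 (class 0): distance = 5
Point 16 (class 1): distance = 10
Point 19 (class 0): distance = 13
Point 25 (class 0): distance = 19
K=5 nearest neighbors: classes = [0, 0, 1, 0, 0]
Votes for class 1: 1 / 5
Majority vote => class 0

0


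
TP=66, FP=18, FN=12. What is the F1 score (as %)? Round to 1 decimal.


Precision = TP / (TP + FP) = 66 / 84 = 0.7857
Recall = TP / (TP + FN) = 66 / 78 = 0.8462
F1 = 2 * P * R / (P + R)
= 2 * 0.7857 * 0.8462 / (0.7857 + 0.8462)
= 1.3297 / 1.6319
= 0.8148
As percentage: 81.5%

81.5


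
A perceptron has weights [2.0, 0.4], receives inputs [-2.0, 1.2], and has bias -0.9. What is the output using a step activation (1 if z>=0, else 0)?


z = w . x + b
= 2.0*-2.0 + 0.4*1.2 + -0.9
= -4.0 + 0.48 + -0.9
= -3.52 + -0.9
= -4.42
Since z = -4.42 < 0, output = 0

0


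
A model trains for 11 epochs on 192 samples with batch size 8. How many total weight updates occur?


Iterations per epoch = 192 / 8 = 24
Total updates = iterations_per_epoch * epochs
= 24 * 11
= 264

264


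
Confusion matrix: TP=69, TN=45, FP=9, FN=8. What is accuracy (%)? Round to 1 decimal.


Accuracy = (TP + TN) / (TP + TN + FP + FN) * 100
= (69 + 45) / (69 + 45 + 9 + 8)
= 114 / 131
= 0.8702
= 87.0%

87.0


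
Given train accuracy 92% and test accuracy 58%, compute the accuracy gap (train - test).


Gap = train_accuracy - test_accuracy
= 92 - 58
= 34%
This large gap strongly indicates overfitting.

34


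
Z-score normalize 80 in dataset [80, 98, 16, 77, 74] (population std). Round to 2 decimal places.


Mean = (80 + 98 + 16 + 77 + 74) / 5 = 69.0
Variance = sum((x_i - mean)^2) / n = 772.0
Std = sqrt(772.0) = 27.7849
Z = (x - mean) / std
= (80 - 69.0) / 27.7849
= 11.0 / 27.7849
= 0.40

0.40


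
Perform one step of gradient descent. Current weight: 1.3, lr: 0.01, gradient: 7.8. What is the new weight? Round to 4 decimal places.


w_new = w_old - lr * gradient
= 1.3 - 0.01 * 7.8
= 1.3 - (0.078)
= 1.2220

1.2220


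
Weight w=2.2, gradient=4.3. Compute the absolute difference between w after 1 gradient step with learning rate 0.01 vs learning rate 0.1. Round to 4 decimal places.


With lr=0.01: w_new = 2.2 - 0.01 * 4.3 = 2.157
With lr=0.1: w_new = 2.2 - 0.1 * 4.3 = 1.77
Absolute difference = |2.157 - 1.77|
= 0.3870

0.3870


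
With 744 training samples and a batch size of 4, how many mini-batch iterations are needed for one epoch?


Iterations per epoch = dataset_size / batch_size
= 744 / 4
= 186

186


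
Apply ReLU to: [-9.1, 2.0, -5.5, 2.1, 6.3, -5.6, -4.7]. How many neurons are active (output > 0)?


ReLU(x) = max(0, x) for each element:
ReLU(-9.1) = 0
ReLU(2.0) = 2.0
ReLU(-5.5) = 0
ReLU(2.1) = 2.1
ReLU(6.3) = 6.3
ReLU(-5.6) = 0
ReLU(-4.7) = 0
Active neurons (>0): 3

3


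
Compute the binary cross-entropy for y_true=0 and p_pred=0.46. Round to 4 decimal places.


For y=0: Loss = -log(1-p)
= -log(1 - 0.46)
= -log(0.54)
= -(-0.6162)
= 0.6162

0.6162


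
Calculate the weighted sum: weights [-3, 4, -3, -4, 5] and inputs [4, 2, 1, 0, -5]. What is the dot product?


Element-wise products:
-3 * 4 = -12
4 * 2 = 8
-3 * 1 = -3
-4 * 0 = 0
5 * -5 = -25
Sum = -12 + 8 + -3 + 0 + -25
= -32

-32


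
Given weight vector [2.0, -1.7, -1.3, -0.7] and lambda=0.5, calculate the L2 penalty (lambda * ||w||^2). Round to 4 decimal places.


Squaring each weight:
2.0^2 = 4.0
(-1.7)^2 = 2.89
(-1.3)^2 = 1.69
(-0.7)^2 = 0.49
Sum of squares = 9.07
Penalty = 0.5 * 9.07 = 4.5350

4.5350


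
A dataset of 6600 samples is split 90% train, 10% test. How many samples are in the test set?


Train samples = 6600 * 90% = 5940
Test samples = 6600 - 5940
= 660

660


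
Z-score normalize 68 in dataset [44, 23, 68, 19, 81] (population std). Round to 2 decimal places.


Mean = (44 + 23 + 68 + 19 + 81) / 5 = 47.0
Variance = sum((x_i - mean)^2) / n = 593.2
Std = sqrt(593.2) = 24.3557
Z = (x - mean) / std
= (68 - 47.0) / 24.3557
= 21.0 / 24.3557
= 0.86

0.86


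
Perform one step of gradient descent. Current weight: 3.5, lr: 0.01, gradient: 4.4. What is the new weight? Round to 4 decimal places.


w_new = w_old - lr * gradient
= 3.5 - 0.01 * 4.4
= 3.5 - (0.044)
= 3.4560

3.4560


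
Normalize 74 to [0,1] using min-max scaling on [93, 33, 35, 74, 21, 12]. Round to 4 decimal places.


Min = 12, Max = 93
Range = 93 - 12 = 81
Scaled = (x - min) / (max - min)
= (74 - 12) / 81
= 62 / 81
= 0.7654

0.7654


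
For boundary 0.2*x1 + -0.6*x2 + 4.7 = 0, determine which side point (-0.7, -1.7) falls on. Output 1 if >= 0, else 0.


Compute 0.2 * -0.7 + -0.6 * -1.7 + 4.7
= -0.14 + 1.02 + 4.7
= 5.58
Since 5.58 >= 0, the point is on the positive side.

1


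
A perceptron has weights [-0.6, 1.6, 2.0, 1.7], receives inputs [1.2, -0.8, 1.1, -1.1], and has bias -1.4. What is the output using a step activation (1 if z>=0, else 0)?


z = w . x + b
= -0.6*1.2 + 1.6*-0.8 + 2.0*1.1 + 1.7*-1.1 + -1.4
= -0.72 + -1.28 + 2.2 + -1.87 + -1.4
= -1.67 + -1.4
= -3.07
Since z = -3.07 < 0, output = 0

0


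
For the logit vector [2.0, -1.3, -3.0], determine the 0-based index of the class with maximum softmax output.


Softmax is a monotonic transformation, so it preserves the argmax.
We need to find the index of the maximum logit.
Index 0: 2.0
Index 1: -1.3
Index 2: -3.0
Maximum logit = 2.0 at index 0

0


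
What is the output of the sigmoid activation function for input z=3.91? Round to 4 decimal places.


sigmoid(z) = 1 / (1 + exp(-z))
exp(-(3.91)) = exp(-3.91) = 0.02
1 + 0.02 = 1.02
1 / 1.02 = 0.9804

0.9804


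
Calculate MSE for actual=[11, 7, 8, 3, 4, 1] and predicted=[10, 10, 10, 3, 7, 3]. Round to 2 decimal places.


Differences: [1, -3, -2, 0, -3, -2]
Squared errors: [1, 9, 4, 0, 9, 4]
Sum of squared errors = 27
MSE = 27 / 6 = 4.50

4.50


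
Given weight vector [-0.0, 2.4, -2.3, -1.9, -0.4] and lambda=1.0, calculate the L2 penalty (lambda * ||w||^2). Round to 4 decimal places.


Squaring each weight:
(-0.0)^2 = 0.0
2.4^2 = 5.76
(-2.3)^2 = 5.29
(-1.9)^2 = 3.61
(-0.4)^2 = 0.16
Sum of squares = 14.82
Penalty = 1.0 * 14.82 = 14.8200

14.8200


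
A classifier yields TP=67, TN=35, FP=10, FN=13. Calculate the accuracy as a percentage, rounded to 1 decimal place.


Accuracy = (TP + TN) / (TP + TN + FP + FN) * 100
= (67 + 35) / (67 + 35 + 10 + 13)
= 102 / 125
= 0.816
= 81.6%

81.6


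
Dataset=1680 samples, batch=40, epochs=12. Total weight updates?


Iterations per epoch = 1680 / 40 = 42
Total updates = iterations_per_epoch * epochs
= 42 * 12
= 504

504


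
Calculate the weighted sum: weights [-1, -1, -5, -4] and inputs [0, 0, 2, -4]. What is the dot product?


Element-wise products:
-1 * 0 = 0
-1 * 0 = 0
-5 * 2 = -10
-4 * -4 = 16
Sum = 0 + 0 + -10 + 16
= 6

6


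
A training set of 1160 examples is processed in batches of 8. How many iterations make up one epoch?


Iterations per epoch = dataset_size / batch_size
= 1160 / 8
= 145

145


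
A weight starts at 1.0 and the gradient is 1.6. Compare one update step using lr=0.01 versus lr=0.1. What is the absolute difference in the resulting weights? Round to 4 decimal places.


With lr=0.01: w_new = 1.0 - 0.01 * 1.6 = 0.984
With lr=0.1: w_new = 1.0 - 0.1 * 1.6 = 0.84
Absolute difference = |0.984 - 0.84|
= 0.1440

0.1440


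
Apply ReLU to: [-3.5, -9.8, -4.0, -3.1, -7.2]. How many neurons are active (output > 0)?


ReLU(x) = max(0, x) for each element:
ReLU(-3.5) = 0
ReLU(-9.8) = 0
ReLU(-4.0) = 0
ReLU(-3.1) = 0
ReLU(-7.2) = 0
Active neurons (>0): 0

0


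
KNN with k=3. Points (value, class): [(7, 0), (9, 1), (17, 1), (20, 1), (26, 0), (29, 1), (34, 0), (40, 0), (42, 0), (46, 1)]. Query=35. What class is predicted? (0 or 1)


Distances from query 35:
Point 34 (class 0): distance = 1
Point 40 (class 0): distance = 5
Point 29 (class 1): distance = 6
K=3 nearest neighbors: classes = [0, 0, 1]
Votes for class 1: 1 / 3
Majority vote => class 0

0


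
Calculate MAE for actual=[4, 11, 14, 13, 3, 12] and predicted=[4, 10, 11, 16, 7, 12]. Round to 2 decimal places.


Absolute errors: [0, 1, 3, 3, 4, 0]
Sum of absolute errors = 11
MAE = 11 / 6 = 1.83

1.83


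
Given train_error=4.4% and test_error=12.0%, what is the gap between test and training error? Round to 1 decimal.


Generalization gap = test_error - train_error
= 12.0 - 4.4
= 7.6%
A moderate gap.

7.6


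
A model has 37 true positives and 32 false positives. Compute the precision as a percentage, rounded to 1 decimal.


Precision = TP / (TP + FP) * 100
= 37 / (37 + 32)
= 37 / 69
= 0.5362
= 53.6%

53.6


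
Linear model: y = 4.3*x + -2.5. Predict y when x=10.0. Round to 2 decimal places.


y = 4.3 * 10.0 + (-2.5)
= 43.0 + (-2.5)
= 40.50

40.50


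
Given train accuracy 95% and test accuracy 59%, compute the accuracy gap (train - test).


Gap = train_accuracy - test_accuracy
= 95 - 59
= 36%
This large gap strongly indicates overfitting.

36


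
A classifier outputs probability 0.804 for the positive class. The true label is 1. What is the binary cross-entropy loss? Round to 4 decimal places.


For y=1: Loss = -log(p)
= -log(0.804)
= -(-0.2182)
= 0.2182

0.2182


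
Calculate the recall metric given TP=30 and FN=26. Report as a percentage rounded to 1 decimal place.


Recall = TP / (TP + FN) * 100
= 30 / (30 + 26)
= 30 / 56
= 0.5357
= 53.6%

53.6


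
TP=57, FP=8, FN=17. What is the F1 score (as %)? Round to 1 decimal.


Precision = TP / (TP + FP) = 57 / 65 = 0.8769
Recall = TP / (TP + FN) = 57 / 74 = 0.7703
F1 = 2 * P * R / (P + R)
= 2 * 0.8769 * 0.7703 / (0.8769 + 0.7703)
= 1.3509 / 1.6472
= 0.8201
As percentage: 82.0%

82.0


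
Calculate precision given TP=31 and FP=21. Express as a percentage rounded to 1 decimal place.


Precision = TP / (TP + FP) * 100
= 31 / (31 + 21)
= 31 / 52
= 0.5962
= 59.6%

59.6


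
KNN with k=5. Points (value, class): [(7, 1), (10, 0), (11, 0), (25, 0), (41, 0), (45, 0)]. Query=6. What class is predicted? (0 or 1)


Distances from query 6:
Point 7 (class 1): distance = 1
Point 10 (class 0): distance = 4
Point 11 (class 0): distance = 5
Point 25 (class 0): distance = 19
Point 41 (class 0): distance = 35
K=5 nearest neighbors: classes = [1, 0, 0, 0, 0]
Votes for class 1: 1 / 5
Majority vote => class 0

0


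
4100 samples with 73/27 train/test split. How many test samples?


Train samples = 4100 * 73% = 2993
Test samples = 4100 - 2993
= 1107

1107


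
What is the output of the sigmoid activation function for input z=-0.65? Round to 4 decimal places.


sigmoid(z) = 1 / (1 + exp(-z))
exp(-(-0.65)) = exp(0.65) = 1.9155
1 + 1.9155 = 2.9155
1 / 2.9155 = 0.3430

0.3430


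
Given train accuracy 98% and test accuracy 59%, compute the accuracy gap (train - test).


Gap = train_accuracy - test_accuracy
= 98 - 59
= 39%
This large gap strongly indicates overfitting.

39


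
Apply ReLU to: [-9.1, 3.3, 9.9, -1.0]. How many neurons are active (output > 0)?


ReLU(x) = max(0, x) for each element:
ReLU(-9.1) = 0
ReLU(3.3) = 3.3
ReLU(9.9) = 9.9
ReLU(-1.0) = 0
Active neurons (>0): 2

2


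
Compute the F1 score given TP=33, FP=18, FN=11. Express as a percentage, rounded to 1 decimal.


Precision = TP / (TP + FP) = 33 / 51 = 0.6471
Recall = TP / (TP + FN) = 33 / 44 = 0.75
F1 = 2 * P * R / (P + R)
= 2 * 0.6471 * 0.75 / (0.6471 + 0.75)
= 0.9706 / 1.3971
= 0.6947
As percentage: 69.5%

69.5


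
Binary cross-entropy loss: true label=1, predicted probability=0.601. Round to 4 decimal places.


For y=1: Loss = -log(p)
= -log(0.601)
= -(-0.5092)
= 0.5092

0.5092


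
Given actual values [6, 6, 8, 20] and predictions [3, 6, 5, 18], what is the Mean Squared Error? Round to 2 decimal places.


Differences: [3, 0, 3, 2]
Squared errors: [9, 0, 9, 4]
Sum of squared errors = 22
MSE = 22 / 4 = 5.50

5.50


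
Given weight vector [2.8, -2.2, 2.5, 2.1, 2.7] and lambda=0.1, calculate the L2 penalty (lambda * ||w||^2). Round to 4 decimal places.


Squaring each weight:
2.8^2 = 7.84
(-2.2)^2 = 4.84
2.5^2 = 6.25
2.1^2 = 4.41
2.7^2 = 7.29
Sum of squares = 30.63
Penalty = 0.1 * 30.63 = 3.0630

3.0630


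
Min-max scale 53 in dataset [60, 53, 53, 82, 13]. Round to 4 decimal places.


Min = 13, Max = 82
Range = 82 - 13 = 69
Scaled = (x - min) / (max - min)
= (53 - 13) / 69
= 40 / 69
= 0.5797

0.5797


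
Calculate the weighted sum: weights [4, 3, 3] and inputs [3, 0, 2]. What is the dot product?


Element-wise products:
4 * 3 = 12
3 * 0 = 0
3 * 2 = 6
Sum = 12 + 0 + 6
= 18

18


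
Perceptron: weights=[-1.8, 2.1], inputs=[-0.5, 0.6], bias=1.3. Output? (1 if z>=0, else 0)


z = w . x + b
= -1.8*-0.5 + 2.1*0.6 + 1.3
= 0.9 + 1.26 + 1.3
= 2.16 + 1.3
= 3.46
Since z = 3.46 >= 0, output = 1

1


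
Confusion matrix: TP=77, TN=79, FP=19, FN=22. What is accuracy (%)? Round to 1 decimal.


Accuracy = (TP + TN) / (TP + TN + FP + FN) * 100
= (77 + 79) / (77 + 79 + 19 + 22)
= 156 / 197
= 0.7919
= 79.2%

79.2


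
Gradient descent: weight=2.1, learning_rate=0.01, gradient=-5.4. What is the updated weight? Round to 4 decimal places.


w_new = w_old - lr * gradient
= 2.1 - 0.01 * -5.4
= 2.1 - (-0.054)
= 2.1540

2.1540


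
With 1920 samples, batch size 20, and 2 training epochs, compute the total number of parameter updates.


Iterations per epoch = 1920 / 20 = 96
Total updates = iterations_per_epoch * epochs
= 96 * 2
= 192

192


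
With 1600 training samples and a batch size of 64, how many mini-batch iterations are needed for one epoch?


Iterations per epoch = dataset_size / batch_size
= 1600 / 64
= 25

25


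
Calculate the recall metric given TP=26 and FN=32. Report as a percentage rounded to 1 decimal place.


Recall = TP / (TP + FN) * 100
= 26 / (26 + 32)
= 26 / 58
= 0.4483
= 44.8%

44.8


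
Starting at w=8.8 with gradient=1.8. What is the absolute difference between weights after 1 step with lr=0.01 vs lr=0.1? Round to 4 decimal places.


With lr=0.01: w_new = 8.8 - 0.01 * 1.8 = 8.782
With lr=0.1: w_new = 8.8 - 0.1 * 1.8 = 8.62
Absolute difference = |8.782 - 8.62|
= 0.1620

0.1620


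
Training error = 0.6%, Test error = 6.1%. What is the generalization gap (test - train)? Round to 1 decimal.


Generalization gap = test_error - train_error
= 6.1 - 0.6
= 5.5%
A moderate gap.

5.5


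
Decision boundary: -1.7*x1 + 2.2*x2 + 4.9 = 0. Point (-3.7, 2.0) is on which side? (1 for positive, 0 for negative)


Compute -1.7 * -3.7 + 2.2 * 2.0 + 4.9
= 6.29 + 4.4 + 4.9
= 15.59
Since 15.59 >= 0, the point is on the positive side.

1


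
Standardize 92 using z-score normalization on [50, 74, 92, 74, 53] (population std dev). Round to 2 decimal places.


Mean = (50 + 74 + 92 + 74 + 53) / 5 = 68.6
Variance = sum((x_i - mean)^2) / n = 239.04
Std = sqrt(239.04) = 15.4609
Z = (x - mean) / std
= (92 - 68.6) / 15.4609
= 23.4 / 15.4609
= 1.51

1.51


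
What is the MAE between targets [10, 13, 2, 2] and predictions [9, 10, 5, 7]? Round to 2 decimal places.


Absolute errors: [1, 3, 3, 5]
Sum of absolute errors = 12
MAE = 12 / 4 = 3.00

3.00


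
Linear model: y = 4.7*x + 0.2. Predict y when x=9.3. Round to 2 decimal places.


y = 4.7 * 9.3 + (0.2)
= 43.71 + (0.2)
= 43.91

43.91


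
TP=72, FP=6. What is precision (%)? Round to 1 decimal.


Precision = TP / (TP + FP) * 100
= 72 / (72 + 6)
= 72 / 78
= 0.9231
= 92.3%

92.3


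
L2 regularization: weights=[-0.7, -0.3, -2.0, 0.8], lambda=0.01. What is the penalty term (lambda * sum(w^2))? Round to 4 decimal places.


Squaring each weight:
(-0.7)^2 = 0.49
(-0.3)^2 = 0.09
(-2.0)^2 = 4.0
0.8^2 = 0.64
Sum of squares = 5.22
Penalty = 0.01 * 5.22 = 0.0522

0.0522


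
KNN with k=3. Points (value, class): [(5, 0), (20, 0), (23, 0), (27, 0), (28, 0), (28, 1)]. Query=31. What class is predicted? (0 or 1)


Distances from query 31:
Point 28 (class 0): distance = 3
Point 28 (class 1): distance = 3
Point 27 (class 0): distance = 4
K=3 nearest neighbors: classes = [0, 1, 0]
Votes for class 1: 1 / 3
Majority vote => class 0

0


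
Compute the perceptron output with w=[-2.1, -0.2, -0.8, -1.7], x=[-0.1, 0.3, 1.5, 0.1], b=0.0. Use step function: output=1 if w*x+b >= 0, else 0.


z = w . x + b
= -2.1*-0.1 + -0.2*0.3 + -0.8*1.5 + -1.7*0.1 + 0.0
= 0.21 + -0.06 + -1.2 + -0.17 + 0.0
= -1.22 + 0.0
= -1.22
Since z = -1.22 < 0, output = 0

0


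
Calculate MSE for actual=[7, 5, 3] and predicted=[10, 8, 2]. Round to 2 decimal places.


Differences: [-3, -3, 1]
Squared errors: [9, 9, 1]
Sum of squared errors = 19
MSE = 19 / 3 = 6.33

6.33


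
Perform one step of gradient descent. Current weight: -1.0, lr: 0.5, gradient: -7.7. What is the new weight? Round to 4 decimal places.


w_new = w_old - lr * gradient
= -1.0 - 0.5 * -7.7
= -1.0 - (-3.85)
= 2.8500

2.8500


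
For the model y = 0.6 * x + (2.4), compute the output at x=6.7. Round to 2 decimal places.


y = 0.6 * 6.7 + (2.4)
= 4.02 + (2.4)
= 6.42

6.42


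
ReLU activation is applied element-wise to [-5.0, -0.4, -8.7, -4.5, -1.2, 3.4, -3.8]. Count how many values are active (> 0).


ReLU(x) = max(0, x) for each element:
ReLU(-5.0) = 0
ReLU(-0.4) = 0
ReLU(-8.7) = 0
ReLU(-4.5) = 0
ReLU(-1.2) = 0
ReLU(3.4) = 3.4
ReLU(-3.8) = 0
Active neurons (>0): 1

1


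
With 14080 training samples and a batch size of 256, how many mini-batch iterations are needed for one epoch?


Iterations per epoch = dataset_size / batch_size
= 14080 / 256
= 55

55


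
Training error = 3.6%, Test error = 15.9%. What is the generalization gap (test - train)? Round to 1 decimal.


Generalization gap = test_error - train_error
= 15.9 - 3.6
= 12.3%
A large gap suggests overfitting.

12.3


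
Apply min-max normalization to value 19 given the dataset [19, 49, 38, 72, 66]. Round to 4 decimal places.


Min = 19, Max = 72
Range = 72 - 19 = 53
Scaled = (x - min) / (max - min)
= (19 - 19) / 53
= 0 / 53
= 0.0000

0.0000


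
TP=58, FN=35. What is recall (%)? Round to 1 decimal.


Recall = TP / (TP + FN) * 100
= 58 / (58 + 35)
= 58 / 93
= 0.6237
= 62.4%

62.4


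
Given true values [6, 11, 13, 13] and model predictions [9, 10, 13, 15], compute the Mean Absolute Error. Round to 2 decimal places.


Absolute errors: [3, 1, 0, 2]
Sum of absolute errors = 6
MAE = 6 / 4 = 1.50

1.50


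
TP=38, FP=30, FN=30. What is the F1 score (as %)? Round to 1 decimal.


Precision = TP / (TP + FP) = 38 / 68 = 0.5588
Recall = TP / (TP + FN) = 38 / 68 = 0.5588
F1 = 2 * P * R / (P + R)
= 2 * 0.5588 * 0.5588 / (0.5588 + 0.5588)
= 0.6246 / 1.1176
= 0.5588
As percentage: 55.9%

55.9


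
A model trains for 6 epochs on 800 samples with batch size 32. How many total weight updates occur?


Iterations per epoch = 800 / 32 = 25
Total updates = iterations_per_epoch * epochs
= 25 * 6
= 150

150


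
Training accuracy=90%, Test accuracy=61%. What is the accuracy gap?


Gap = train_accuracy - test_accuracy
= 90 - 61
= 29%
This large gap strongly indicates overfitting.

29


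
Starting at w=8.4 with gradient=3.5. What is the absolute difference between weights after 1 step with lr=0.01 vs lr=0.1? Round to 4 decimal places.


With lr=0.01: w_new = 8.4 - 0.01 * 3.5 = 8.365
With lr=0.1: w_new = 8.4 - 0.1 * 3.5 = 8.05
Absolute difference = |8.365 - 8.05|
= 0.3150

0.3150


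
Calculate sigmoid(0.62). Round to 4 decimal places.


sigmoid(z) = 1 / (1 + exp(-z))
exp(-(0.62)) = exp(-0.62) = 0.5379
1 + 0.5379 = 1.5379
1 / 1.5379 = 0.6502

0.6502


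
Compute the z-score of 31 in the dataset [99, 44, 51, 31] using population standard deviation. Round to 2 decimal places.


Mean = (99 + 44 + 51 + 31) / 4 = 56.25
Variance = sum((x_i - mean)^2) / n = 660.6875
Std = sqrt(660.6875) = 25.7038
Z = (x - mean) / std
= (31 - 56.25) / 25.7038
= -25.25 / 25.7038
= -0.98

-0.98


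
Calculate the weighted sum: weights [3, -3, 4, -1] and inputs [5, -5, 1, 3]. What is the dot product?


Element-wise products:
3 * 5 = 15
-3 * -5 = 15
4 * 1 = 4
-1 * 3 = -3
Sum = 15 + 15 + 4 + -3
= 31

31


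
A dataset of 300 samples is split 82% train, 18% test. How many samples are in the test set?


Train samples = 300 * 82% = 246
Test samples = 300 - 246
= 54

54


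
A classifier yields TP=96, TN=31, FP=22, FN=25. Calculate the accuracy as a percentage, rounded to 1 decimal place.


Accuracy = (TP + TN) / (TP + TN + FP + FN) * 100
= (96 + 31) / (96 + 31 + 22 + 25)
= 127 / 174
= 0.7299
= 73.0%

73.0


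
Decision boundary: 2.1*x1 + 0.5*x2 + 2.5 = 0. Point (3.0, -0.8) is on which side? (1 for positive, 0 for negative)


Compute 2.1 * 3.0 + 0.5 * -0.8 + 2.5
= 6.3 + -0.4 + 2.5
= 8.4
Since 8.4 >= 0, the point is on the positive side.

1


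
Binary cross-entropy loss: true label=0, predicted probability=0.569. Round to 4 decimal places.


For y=0: Loss = -log(1-p)
= -log(1 - 0.569)
= -log(0.431)
= -(-0.8416)
= 0.8416

0.8416


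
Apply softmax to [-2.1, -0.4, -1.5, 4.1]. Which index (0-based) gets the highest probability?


Softmax is a monotonic transformation, so it preserves the argmax.
We need to find the index of the maximum logit.
Index 0: -2.1
Index 1: -0.4
Index 2: -1.5
Index 3: 4.1
Maximum logit = 4.1 at index 3

3


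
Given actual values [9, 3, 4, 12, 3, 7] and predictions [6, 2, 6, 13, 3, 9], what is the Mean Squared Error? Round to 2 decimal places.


Differences: [3, 1, -2, -1, 0, -2]
Squared errors: [9, 1, 4, 1, 0, 4]
Sum of squared errors = 19
MSE = 19 / 6 = 3.17

3.17


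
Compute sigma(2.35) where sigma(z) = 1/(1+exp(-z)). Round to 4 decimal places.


sigmoid(z) = 1 / (1 + exp(-z))
exp(-(2.35)) = exp(-2.35) = 0.0954
1 + 0.0954 = 1.0954
1 / 1.0954 = 0.9129

0.9129


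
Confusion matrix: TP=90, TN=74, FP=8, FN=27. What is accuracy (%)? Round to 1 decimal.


Accuracy = (TP + TN) / (TP + TN + FP + FN) * 100
= (90 + 74) / (90 + 74 + 8 + 27)
= 164 / 199
= 0.8241
= 82.4%

82.4


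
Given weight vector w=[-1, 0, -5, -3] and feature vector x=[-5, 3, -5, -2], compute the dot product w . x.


Element-wise products:
-1 * -5 = 5
0 * 3 = 0
-5 * -5 = 25
-3 * -2 = 6
Sum = 5 + 0 + 25 + 6
= 36

36


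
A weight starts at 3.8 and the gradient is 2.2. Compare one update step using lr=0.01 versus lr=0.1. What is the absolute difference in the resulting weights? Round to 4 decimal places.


With lr=0.01: w_new = 3.8 - 0.01 * 2.2 = 3.778
With lr=0.1: w_new = 3.8 - 0.1 * 2.2 = 3.58
Absolute difference = |3.778 - 3.58|
= 0.1980

0.1980


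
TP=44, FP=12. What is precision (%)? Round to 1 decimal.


Precision = TP / (TP + FP) * 100
= 44 / (44 + 12)
= 44 / 56
= 0.7857
= 78.6%

78.6


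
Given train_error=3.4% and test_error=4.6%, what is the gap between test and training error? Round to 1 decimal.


Generalization gap = test_error - train_error
= 4.6 - 3.4
= 1.2%
A small gap suggests good generalization.

1.2


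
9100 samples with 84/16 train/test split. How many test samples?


Train samples = 9100 * 84% = 7644
Test samples = 9100 - 7644
= 1456

1456


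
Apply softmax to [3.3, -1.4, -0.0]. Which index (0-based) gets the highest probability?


Softmax is a monotonic transformation, so it preserves the argmax.
We need to find the index of the maximum logit.
Index 0: 3.3
Index 1: -1.4
Index 2: -0.0
Maximum logit = 3.3 at index 0

0


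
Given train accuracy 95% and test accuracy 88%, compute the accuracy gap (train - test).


Gap = train_accuracy - test_accuracy
= 95 - 88
= 7%
This moderate gap may indicate mild overfitting.

7


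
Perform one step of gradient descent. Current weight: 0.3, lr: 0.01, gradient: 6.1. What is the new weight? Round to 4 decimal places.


w_new = w_old - lr * gradient
= 0.3 - 0.01 * 6.1
= 0.3 - (0.061)
= 0.2390

0.2390


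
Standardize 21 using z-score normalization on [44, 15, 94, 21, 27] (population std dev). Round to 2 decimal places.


Mean = (44 + 15 + 94 + 21 + 27) / 5 = 40.2
Variance = sum((x_i - mean)^2) / n = 817.36
Std = sqrt(817.36) = 28.5895
Z = (x - mean) / std
= (21 - 40.2) / 28.5895
= -19.2 / 28.5895
= -0.67

-0.67


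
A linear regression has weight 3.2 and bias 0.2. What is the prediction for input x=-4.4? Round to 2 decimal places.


y = 3.2 * -4.4 + (0.2)
= -14.08 + (0.2)
= -13.88

-13.88


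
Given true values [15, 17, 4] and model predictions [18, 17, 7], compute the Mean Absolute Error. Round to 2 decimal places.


Absolute errors: [3, 0, 3]
Sum of absolute errors = 6
MAE = 6 / 3 = 2.00

2.00


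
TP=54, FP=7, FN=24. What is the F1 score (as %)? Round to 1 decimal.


Precision = TP / (TP + FP) = 54 / 61 = 0.8852
Recall = TP / (TP + FN) = 54 / 78 = 0.6923
F1 = 2 * P * R / (P + R)
= 2 * 0.8852 * 0.6923 / (0.8852 + 0.6923)
= 1.2257 / 1.5776
= 0.777
As percentage: 77.7%

77.7
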